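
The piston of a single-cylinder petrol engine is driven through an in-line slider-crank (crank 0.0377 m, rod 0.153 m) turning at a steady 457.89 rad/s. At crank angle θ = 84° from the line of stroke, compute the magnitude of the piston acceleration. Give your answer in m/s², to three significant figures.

ω = 457.9 rad/s
x(θ) = r cosθ + √(L² − r² sin²θ); with ω constant, a = ω²·d²x/dθ².
d²x/dθ² = −r cosθ − r²(cos2θ)/√u − r⁴ sin²2θ/(4u^{3/2}),  u = L² − r² sin²θ = 0.0220032 m².
Substituting r = 0.0377 m, L = 0.153 m, θ = 84°: d²x/dθ² = +0.0054248 m.
a = ω²·d²x/dθ² = (457.9)²·(+0.0054248) = +1137.4 m/s²;  |a| = 1137.4 m/s².

1140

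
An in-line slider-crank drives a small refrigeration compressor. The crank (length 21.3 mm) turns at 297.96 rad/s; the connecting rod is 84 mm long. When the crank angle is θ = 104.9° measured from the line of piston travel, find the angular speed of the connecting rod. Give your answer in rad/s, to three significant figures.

20.0

ω = 298 rad/s
The rod makes angle φ with the slider axis where L sinφ = r sinθ; differentiating, L cosφ·φ̇ = r ω cosθ.
L cosφ = √(L² − r² sin²θ) = 0.081439 m.
|ω_rod| = r ω |cosθ| / √(L² − r² sin²θ) = 0.0213·298·0.25713/0.081439 = 20.038 rad/s.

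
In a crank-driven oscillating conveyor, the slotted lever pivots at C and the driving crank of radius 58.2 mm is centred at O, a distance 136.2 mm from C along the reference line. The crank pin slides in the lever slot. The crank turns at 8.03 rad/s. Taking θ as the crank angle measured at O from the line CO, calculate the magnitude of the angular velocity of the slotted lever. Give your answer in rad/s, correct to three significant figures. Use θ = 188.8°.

ω = 8.03 rad/s
Crank pin A relative to C: A = (d + r cosθ, r sinθ); lever angle φ = atan2(r sinθ, d + r cosθ).
Differentiating tanφ: φ̇ = rω(d cosθ + r)/(d² + r² + 2dr cosθ).
d² + r² + 2dr cosθ = |CA|² = 0.00627062 m²;  d cosθ + r = -0.076397 m.
|ω_lever| = |0.0582·8.03·-0.076397| / 0.00627062 = 5.6938 rad/s.

5.69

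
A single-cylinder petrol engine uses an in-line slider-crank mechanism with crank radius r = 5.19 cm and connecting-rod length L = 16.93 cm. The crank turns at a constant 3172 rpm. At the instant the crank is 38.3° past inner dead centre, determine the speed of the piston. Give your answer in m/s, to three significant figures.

ω = 2π·3172/60 = 332.2 rad/s
For an in-line slider-crank, x = r cosθ + √(L² − r² sin²θ), so v = −rω sinθ·[1 + r cosθ/√(L² − r² sin²θ)].
With r = 0.0519 m, L = 0.1693 m, θ = 38.3°: √(L² − r² sin²θ) = 0.16622 m.
v = −0.0519·332.2·0.61978·[1 + 0.0519·0.78478/0.16622] = -13.303 m/s.
|v| = 13.303 m/s.

13.3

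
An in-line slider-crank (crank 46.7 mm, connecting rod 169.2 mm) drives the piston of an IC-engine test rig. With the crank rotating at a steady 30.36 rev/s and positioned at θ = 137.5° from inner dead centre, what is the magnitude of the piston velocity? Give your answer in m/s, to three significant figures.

ω = 2π·30.4 = 190.8 rad/s
For an in-line slider-crank, x = r cosθ + √(L² − r² sin²θ), so v = −rω sinθ·[1 + r cosθ/√(L² − r² sin²θ)].
With r = 0.0467 m, L = 0.1692 m, θ = 137.5°: √(L² − r² sin²θ) = 0.16623 m.
v = −0.0467·190.8·0.67559·[1 + 0.0467·-0.73728/0.16623] = -4.7718 m/s.
|v| = 4.7718 m/s.

4.77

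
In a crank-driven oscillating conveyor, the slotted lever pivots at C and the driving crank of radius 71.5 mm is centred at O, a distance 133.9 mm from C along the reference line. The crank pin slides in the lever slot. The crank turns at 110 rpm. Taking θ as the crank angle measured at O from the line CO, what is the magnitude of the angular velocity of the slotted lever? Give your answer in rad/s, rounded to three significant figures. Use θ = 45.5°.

ω = 11.52 rad/s (from 110 rpm).
Crank pin A relative to C: A = (d + r cosθ, r sinθ); lever angle φ = atan2(r sinθ, d + r cosθ).
Differentiating tanφ: φ̇ = rω(d cosθ + r)/(d² + r² + 2dr cosθ).
d² + r² + 2dr cosθ = |CA|² = 0.0364623 m²;  d cosθ + r = +0.16535 m.
|ω_lever| = |0.0715·11.52·+0.16535| / 0.0364623 = 3.735 rad/s.

3.74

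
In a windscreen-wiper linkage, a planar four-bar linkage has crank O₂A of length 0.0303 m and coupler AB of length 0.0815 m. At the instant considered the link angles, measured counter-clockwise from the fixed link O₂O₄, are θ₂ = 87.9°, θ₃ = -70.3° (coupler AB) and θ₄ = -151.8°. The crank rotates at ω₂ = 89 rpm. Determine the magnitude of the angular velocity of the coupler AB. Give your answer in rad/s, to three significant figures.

3.02

ω₂ = 9.32 rad/s (from 89 rpm).
Differentiating the loop-closure r₂e^{iθ₂}+r₃e^{iθ₃}=r₁+r₄e^{iθ₄} gives r₂ω₂e^{iθ₂}+r₃ω₃e^{iθ₃}=r₄ω₄e^{iθ₄}.
Eliminating the other unknown: ω₃ = r₂ω₂ sin(θ₄−θ₂) / [r₃ sin(θ₃−θ₄)].
Numerator sine = +0.86340; denominator sine = +0.98902.
Result = 0.0303·9.32·(+0.86340) / (0.0815·(+0.98902)) = +3.0249 rad/s; magnitude 3.0249 rad/s.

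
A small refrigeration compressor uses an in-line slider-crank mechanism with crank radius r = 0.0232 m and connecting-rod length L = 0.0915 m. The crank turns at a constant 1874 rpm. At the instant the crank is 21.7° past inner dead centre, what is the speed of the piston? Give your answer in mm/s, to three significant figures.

ω = 2π·1874/60 = 196.2 rad/s
For an in-line slider-crank, x = r cosθ + √(L² − r² sin²θ), so v = −rω sinθ·[1 + r cosθ/√(L² − r² sin²θ)].
With r = 0.0232 m, L = 0.0915 m, θ = 21.7°: √(L² − r² sin²θ) = 0.091097 m.
v = −0.0232·196.2·0.36975·[1 + 0.0232·0.92913/0.091097] = -2.0818 m/s.
|v| = 2.0818 m/s = 2081.8 mm/s.

2080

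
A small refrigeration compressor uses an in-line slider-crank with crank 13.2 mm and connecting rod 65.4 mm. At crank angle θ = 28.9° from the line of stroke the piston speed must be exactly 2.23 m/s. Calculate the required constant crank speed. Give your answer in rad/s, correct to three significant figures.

297

For an in-line slider-crank, |v_piston| = rω|sinθ|·[1 + r cosθ/√(L² − r² sin²θ)].
With r = 0.0132 m, L = 0.0654 m, θ = 28.9°: the bracketed kinematic factor |dx/dθ| = 0.007512 m.
ω = v/|dx/dθ| = 2.23/0.007512 = 296.86 rad/s.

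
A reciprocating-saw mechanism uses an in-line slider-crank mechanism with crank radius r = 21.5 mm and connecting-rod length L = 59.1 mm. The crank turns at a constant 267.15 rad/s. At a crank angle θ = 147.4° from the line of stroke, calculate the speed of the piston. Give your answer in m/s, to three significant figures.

2.13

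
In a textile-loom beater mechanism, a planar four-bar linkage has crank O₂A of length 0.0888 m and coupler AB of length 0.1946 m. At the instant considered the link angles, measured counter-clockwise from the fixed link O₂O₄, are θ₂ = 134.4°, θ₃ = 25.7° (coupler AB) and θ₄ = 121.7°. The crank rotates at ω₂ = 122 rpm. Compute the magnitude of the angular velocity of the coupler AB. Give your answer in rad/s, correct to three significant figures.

1.29

ω₂ = 12.78 rad/s (from 122 rpm).
Differentiating the loop-closure r₂e^{iθ₂}+r₃e^{iθ₃}=r₁+r₄e^{iθ₄} gives r₂ω₂e^{iθ₂}+r₃ω₃e^{iθ₃}=r₄ω₄e^{iθ₄}.
Eliminating the other unknown: ω₃ = r₂ω₂ sin(θ₄−θ₂) / [r₃ sin(θ₃−θ₄)].
Numerator sine = -0.21985; denominator sine = -0.99452.
Result = 0.0888·12.78·(-0.21985) / (0.1946·(-0.99452)) = +1.2887 rad/s; magnitude 1.2887 rad/s.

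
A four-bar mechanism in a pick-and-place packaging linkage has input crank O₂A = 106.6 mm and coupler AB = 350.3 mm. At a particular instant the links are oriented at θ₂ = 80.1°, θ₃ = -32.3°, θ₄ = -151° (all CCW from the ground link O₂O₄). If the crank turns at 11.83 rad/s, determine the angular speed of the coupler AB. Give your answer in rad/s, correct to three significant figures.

ω₂ = 11.83 rad/s
Differentiating the loop-closure r₂e^{iθ₂}+r₃e^{iθ₃}=r₁+r₄e^{iθ₄} gives r₂ω₂e^{iθ₂}+r₃ω₃e^{iθ₃}=r₄ω₄e^{iθ₄}.
Eliminating the other unknown: ω₃ = r₂ω₂ sin(θ₄−θ₂) / [r₃ sin(θ₃−θ₄)].
Numerator sine = +0.77824; denominator sine = +0.87715.
Result = 0.1066·11.83·(+0.77824) / (0.3503·(+0.87715)) = +3.1941 rad/s; magnitude 3.1941 rad/s.

3.19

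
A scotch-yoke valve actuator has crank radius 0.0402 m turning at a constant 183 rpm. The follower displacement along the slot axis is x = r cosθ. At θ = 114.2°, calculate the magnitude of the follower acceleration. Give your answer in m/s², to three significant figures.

6.05

ω = 19.16 rad/s (from 183 rpm).
x = r cosθ ⇒ ẍ = −rω² cosθ (ω constant).
|a| = rω²|cosθ| = 0.0402·(19.16)²·|cos 114.2°| = 6.0518 m/s².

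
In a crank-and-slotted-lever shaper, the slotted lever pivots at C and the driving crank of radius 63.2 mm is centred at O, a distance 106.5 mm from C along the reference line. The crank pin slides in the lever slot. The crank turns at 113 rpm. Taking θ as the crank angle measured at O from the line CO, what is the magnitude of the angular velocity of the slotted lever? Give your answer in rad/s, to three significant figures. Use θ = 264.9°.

ω = 11.83 rad/s (from 113 rpm).
Crank pin A relative to C: A = (d + r cosθ, r sinθ); lever angle φ = atan2(r sinθ, d + r cosθ).
Differentiating tanφ: φ̇ = rω(d cosθ + r)/(d² + r² + 2dr cosθ).
d² + r² + 2dr cosθ = |CA|² = 0.0141398 m²;  d cosθ + r = +0.053733 m.
|ω_lever| = |0.0632·11.83·+0.053733| / 0.0141398 = 2.842 rad/s.

2.84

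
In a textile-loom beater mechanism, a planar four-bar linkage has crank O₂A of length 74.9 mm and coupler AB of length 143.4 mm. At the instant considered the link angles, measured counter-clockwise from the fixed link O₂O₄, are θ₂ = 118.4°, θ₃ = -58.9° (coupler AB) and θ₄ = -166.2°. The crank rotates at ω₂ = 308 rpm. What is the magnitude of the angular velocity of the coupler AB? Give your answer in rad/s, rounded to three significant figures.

17.1

ω₂ = 32.25 rad/s (from 308 rpm).
Differentiating the loop-closure r₂e^{iθ₂}+r₃e^{iθ₃}=r₁+r₄e^{iθ₄} gives r₂ω₂e^{iθ₂}+r₃ω₃e^{iθ₃}=r₄ω₄e^{iθ₄}.
Eliminating the other unknown: ω₃ = r₂ω₂ sin(θ₄−θ₂) / [r₃ sin(θ₃−θ₄)].
Numerator sine = +0.96771; denominator sine = +0.95476.
Result = 0.0749·32.25·(+0.96771) / (0.1434·(+0.95476)) = +17.075 rad/s; magnitude 17.075 rad/s.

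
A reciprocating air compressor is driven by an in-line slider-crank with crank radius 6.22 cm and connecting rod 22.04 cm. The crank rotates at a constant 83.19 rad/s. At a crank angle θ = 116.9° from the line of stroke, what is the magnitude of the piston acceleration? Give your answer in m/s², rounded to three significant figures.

267

ω = 83.19 rad/s
x(θ) = r cosθ + √(L² − r² sin²θ); with ω constant, a = ω²·d²x/dθ².
d²x/dθ² = −r cosθ − r²(cos2θ)/√u − r⁴ sin²2θ/(4u^{3/2}),  u = L² − r² sin²θ = 0.0454993 m².
Substituting r = 0.0622 m, L = 0.2204 m, θ = 116.9°: d²x/dθ² = +0.038603 m.
a = ω²·d²x/dθ² = (83.19)²·(+0.038603) = +267.15 m/s²;  |a| = 267.15 m/s².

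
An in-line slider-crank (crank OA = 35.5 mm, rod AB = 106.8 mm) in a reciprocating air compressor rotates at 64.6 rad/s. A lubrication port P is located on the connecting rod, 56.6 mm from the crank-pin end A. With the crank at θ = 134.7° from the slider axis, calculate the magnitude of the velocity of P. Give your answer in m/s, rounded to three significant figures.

1.61

ω = 64.6 rad/s.  Crank-pin speed |V_A| = rω = 2.2933 m/s, perpendicular to OA.
Rod angle: sinφ = −(r/L) sinθ ⇒ φ = -13.666°; ω_rod = −rω cosθ/√(L²−r²sin²θ) = +15.544 rad/s.
V_P = V_A + ω_rod × AP, with AP = 0.0566 m along the rod.
Components: V_Px = −rω sinθ − a·ω_rod·sinφ = -1.4222 m/s;  V_Py = rω cosθ + a·ω_rod·cosφ = -0.75822 m/s.
|V_P| = √(V_Px² + V_Py²) = 1.6117 m/s.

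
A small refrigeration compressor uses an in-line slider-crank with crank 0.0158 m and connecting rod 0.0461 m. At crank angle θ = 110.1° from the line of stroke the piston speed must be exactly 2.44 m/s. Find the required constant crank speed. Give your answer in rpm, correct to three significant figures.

For an in-line slider-crank, |v_piston| = rω|sinθ|·[1 + r cosθ/√(L² − r² sin²θ)].
With r = 0.0158 m, L = 0.0461 m, θ = 110.1°: the bracketed kinematic factor |dx/dθ| = 0.012992 m.
ω = v/|dx/dθ| = 2.44/0.012992 = 187.81 rad/s.
N = 60ω/(2π) = 1793.5 rpm.

1790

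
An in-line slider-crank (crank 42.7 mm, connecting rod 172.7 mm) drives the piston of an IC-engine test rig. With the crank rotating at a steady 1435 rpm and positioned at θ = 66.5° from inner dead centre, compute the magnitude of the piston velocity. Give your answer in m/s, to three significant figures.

6.48

ω = 2π·1435/60 = 150.3 rad/s
For an in-line slider-crank, x = r cosθ + √(L² − r² sin²θ), so v = −rω sinθ·[1 + r cosθ/√(L² − r² sin²θ)].
With r = 0.0427 m, L = 0.1727 m, θ = 66.5°: √(L² − r² sin²θ) = 0.1682 m.
v = −0.0427·150.3·0.91706·[1 + 0.0427·0.39875/0.1682] = -6.4801 m/s.
|v| = 6.4801 m/s.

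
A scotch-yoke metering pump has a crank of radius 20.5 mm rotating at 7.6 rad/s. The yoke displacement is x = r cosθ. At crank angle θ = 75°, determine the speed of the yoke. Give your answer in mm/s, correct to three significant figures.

150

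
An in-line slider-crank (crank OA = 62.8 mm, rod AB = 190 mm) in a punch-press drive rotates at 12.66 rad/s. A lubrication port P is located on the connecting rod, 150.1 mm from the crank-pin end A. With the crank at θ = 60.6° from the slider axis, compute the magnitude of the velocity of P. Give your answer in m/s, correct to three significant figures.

ω = 12.66 rad/s.  Crank-pin speed |V_A| = rω = 0.79505 m/s, perpendicular to OA.
Rod angle: sinφ = −(r/L) sinθ ⇒ φ = -16.736°; ω_rod = −rω cosθ/√(L²−r²sin²θ) = -2.145 rad/s.
V_P = V_A + ω_rod × AP, with AP = 0.1501 m along the rod.
Components: V_Px = −rω sinθ − a·ω_rod·sinφ = -0.78537 m/s;  V_Py = rω cosθ + a·ω_rod·cosφ = +0.081961 m/s.
|V_P| = √(V_Px² + V_Py²) = 0.78964 m/s.

0.790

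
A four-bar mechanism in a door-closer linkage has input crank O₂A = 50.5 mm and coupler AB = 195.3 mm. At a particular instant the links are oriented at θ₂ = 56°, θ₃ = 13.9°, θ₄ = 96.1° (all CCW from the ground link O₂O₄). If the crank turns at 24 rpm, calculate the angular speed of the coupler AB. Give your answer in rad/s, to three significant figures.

0.423

ω₂ = 2.513 rad/s (from 24 rpm).
Differentiating the loop-closure r₂e^{iθ₂}+r₃e^{iθ₃}=r₁+r₄e^{iθ₄} gives r₂ω₂e^{iθ₂}+r₃ω₃e^{iθ₃}=r₄ω₄e^{iθ₄}.
Eliminating the other unknown: ω₃ = r₂ω₂ sin(θ₄−θ₂) / [r₃ sin(θ₃−θ₄)].
Numerator sine = +0.64412; denominator sine = -0.99075.
Result = 0.0505·2.513·(+0.64412) / (0.1953·(-0.99075)) = -0.42251 rad/s; magnitude 0.42251 rad/s.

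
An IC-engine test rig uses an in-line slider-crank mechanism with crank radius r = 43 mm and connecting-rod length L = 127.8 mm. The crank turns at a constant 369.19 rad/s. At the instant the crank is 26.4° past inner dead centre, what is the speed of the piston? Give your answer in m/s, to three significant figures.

ω = 369.2 rad/s
For an in-line slider-crank, x = r cosθ + √(L² − r² sin²θ), so v = −rω sinθ·[1 + r cosθ/√(L² − r² sin²θ)].
With r = 0.043 m, L = 0.1278 m, θ = 26.4°: √(L² − r² sin²θ) = 0.12636 m.
v = −0.043·369.2·0.44464·[1 + 0.043·0.89571/0.12636] = -9.2102 m/s.
|v| = 9.2102 m/s.

9.21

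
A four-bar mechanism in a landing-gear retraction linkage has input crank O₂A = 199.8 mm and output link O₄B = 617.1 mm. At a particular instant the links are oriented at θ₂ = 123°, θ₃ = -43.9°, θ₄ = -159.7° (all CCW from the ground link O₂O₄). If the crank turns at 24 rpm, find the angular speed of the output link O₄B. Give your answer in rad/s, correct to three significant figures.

0.205

ω₂ = 2.513 rad/s (from 24 rpm).
Differentiating the loop-closure r₂e^{iθ₂}+r₃e^{iθ₃}=r₁+r₄e^{iθ₄} gives r₂ω₂e^{iθ₂}+r₃ω₃e^{iθ₃}=r₄ω₄e^{iθ₄}.
Eliminating the other unknown: ω₄ = r₂ω₂ sin(θ₂−θ₃) / [r₄ sin(θ₄−θ₃)].
Numerator sine = +0.22665; denominator sine = -0.90032.
Result = 0.1998·2.513·(+0.22665) / (0.6171·(-0.90032)) = -0.20485 rad/s; magnitude 0.20485 rad/s.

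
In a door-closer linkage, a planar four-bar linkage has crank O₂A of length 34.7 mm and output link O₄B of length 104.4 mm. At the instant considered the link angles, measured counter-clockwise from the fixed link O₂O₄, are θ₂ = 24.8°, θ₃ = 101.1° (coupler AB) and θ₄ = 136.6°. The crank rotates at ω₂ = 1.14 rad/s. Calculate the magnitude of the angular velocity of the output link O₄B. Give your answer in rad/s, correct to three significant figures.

ω₂ = 1.14 rad/s
Differentiating the loop-closure r₂e^{iθ₂}+r₃e^{iθ₃}=r₁+r₄e^{iθ₄} gives r₂ω₂e^{iθ₂}+r₃ω₃e^{iθ₃}=r₄ω₄e^{iθ₄}.
Eliminating the other unknown: ω₄ = r₂ω₂ sin(θ₂−θ₃) / [r₄ sin(θ₄−θ₃)].
Numerator sine = -0.97155; denominator sine = +0.58070.
Result = 0.0347·1.14·(-0.97155) / (0.1044·(+0.58070)) = -0.63393 rad/s; magnitude 0.63393 rad/s.

0.634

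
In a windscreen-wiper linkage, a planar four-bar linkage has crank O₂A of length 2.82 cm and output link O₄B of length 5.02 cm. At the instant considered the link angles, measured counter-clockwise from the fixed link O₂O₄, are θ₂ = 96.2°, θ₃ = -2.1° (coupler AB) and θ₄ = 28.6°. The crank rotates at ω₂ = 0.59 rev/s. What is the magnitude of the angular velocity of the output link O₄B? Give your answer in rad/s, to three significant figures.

4.04

ω₂ = 3.707 rad/s (from 0.59 rev/s).
Differentiating the loop-closure r₂e^{iθ₂}+r₃e^{iθ₃}=r₁+r₄e^{iθ₄} gives r₂ω₂e^{iθ₂}+r₃ω₃e^{iθ₃}=r₄ω₄e^{iθ₄}.
Eliminating the other unknown: ω₄ = r₂ω₂ sin(θ₂−θ₃) / [r₄ sin(θ₄−θ₃)].
Numerator sine = +0.98953; denominator sine = +0.51054.
Result = 0.0282·3.707·(+0.98953) / (0.0502·(+0.51054)) = +4.0362 rad/s; magnitude 4.0362 rad/s.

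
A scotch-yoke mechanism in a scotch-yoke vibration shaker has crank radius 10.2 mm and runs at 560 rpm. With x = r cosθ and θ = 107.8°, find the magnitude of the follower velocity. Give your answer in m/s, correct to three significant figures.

0.570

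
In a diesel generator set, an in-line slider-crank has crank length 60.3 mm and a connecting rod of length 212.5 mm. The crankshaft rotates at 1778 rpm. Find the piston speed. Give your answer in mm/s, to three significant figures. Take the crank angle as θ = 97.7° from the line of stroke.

10700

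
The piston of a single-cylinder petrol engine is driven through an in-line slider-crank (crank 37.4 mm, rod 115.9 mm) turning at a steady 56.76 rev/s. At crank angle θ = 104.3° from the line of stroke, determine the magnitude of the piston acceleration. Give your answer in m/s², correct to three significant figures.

ω = 2π·56.8 = 356.6 rad/s
x(θ) = r cosθ + √(L² − r² sin²θ); with ω constant, a = ω²·d²x/dθ².
d²x/dθ² = −r cosθ − r²(cos2θ)/√u − r⁴ sin²2θ/(4u^{3/2}),  u = L² − r² sin²θ = 0.0121194 m².
Substituting r = 0.0374 m, L = 0.1159 m, θ = 104.3°: d²x/dθ² = +0.020309 m.
a = ω²·d²x/dθ² = (356.6)²·(+0.020309) = +2583.1 m/s²;  |a| = 2583.1 m/s².

2580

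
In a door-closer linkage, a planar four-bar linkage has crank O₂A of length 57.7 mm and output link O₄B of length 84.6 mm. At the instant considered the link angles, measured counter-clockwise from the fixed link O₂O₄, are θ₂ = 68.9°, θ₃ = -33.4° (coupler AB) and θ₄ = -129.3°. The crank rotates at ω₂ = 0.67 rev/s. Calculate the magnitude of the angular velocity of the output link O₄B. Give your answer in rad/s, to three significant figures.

ω₂ = 4.21 rad/s (from 0.67 rev/s).
Differentiating the loop-closure r₂e^{iθ₂}+r₃e^{iθ₃}=r₁+r₄e^{iθ₄} gives r₂ω₂e^{iθ₂}+r₃ω₃e^{iθ₃}=r₄ω₄e^{iθ₄}.
Eliminating the other unknown: ω₄ = r₂ω₂ sin(θ₂−θ₃) / [r₄ sin(θ₄−θ₃)].
Numerator sine = +0.97705; denominator sine = -0.99470.
Result = 0.0577·4.21·(+0.97705) / (0.0846·(-0.99470)) = -2.8202 rad/s; magnitude 2.8202 rad/s.

2.82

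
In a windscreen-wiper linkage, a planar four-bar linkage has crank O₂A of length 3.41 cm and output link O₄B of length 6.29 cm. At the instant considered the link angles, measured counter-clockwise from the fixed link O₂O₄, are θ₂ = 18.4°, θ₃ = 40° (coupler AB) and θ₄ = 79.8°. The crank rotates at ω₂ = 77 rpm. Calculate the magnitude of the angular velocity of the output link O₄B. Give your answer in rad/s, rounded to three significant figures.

2.51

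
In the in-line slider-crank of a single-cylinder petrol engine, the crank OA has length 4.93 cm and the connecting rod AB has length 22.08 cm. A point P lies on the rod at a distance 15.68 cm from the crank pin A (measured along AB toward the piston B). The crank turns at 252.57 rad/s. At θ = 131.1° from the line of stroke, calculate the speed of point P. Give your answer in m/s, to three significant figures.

ω = 252.6 rad/s.  Crank-pin speed |V_A| = rω = 12.452 m/s, perpendicular to OA.
Rod angle: sinφ = −(r/L) sinθ ⇒ φ = -9.686°; ω_rod = −rω cosθ/√(L²−r²sin²θ) = +37.608 rad/s.
V_P = V_A + ω_rod × AP, with AP = 0.1568 m along the rod.
Components: V_Px = −rω sinθ − a·ω_rod·sinφ = -8.391 m/s;  V_Py = rω cosθ + a·ω_rod·cosφ = -2.3726 m/s.
|V_P| = √(V_Px² + V_Py²) = 8.7199 m/s.

8.72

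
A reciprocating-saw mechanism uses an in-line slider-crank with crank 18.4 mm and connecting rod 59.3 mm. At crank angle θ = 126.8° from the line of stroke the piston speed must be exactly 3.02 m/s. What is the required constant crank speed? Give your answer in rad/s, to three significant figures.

For an in-line slider-crank, |v_piston| = rω|sinθ|·[1 + r cosθ/√(L² − r² sin²θ)].
With r = 0.0184 m, L = 0.0593 m, θ = 126.8°: the bracketed kinematic factor |dx/dθ| = 0.011906 m.
ω = v/|dx/dθ| = 3.02/0.011906 = 253.65 rad/s.

254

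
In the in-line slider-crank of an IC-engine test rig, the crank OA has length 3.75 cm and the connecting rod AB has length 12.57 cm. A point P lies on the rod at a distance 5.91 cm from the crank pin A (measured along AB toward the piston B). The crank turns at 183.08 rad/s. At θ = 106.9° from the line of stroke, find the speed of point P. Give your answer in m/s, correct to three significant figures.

ω = 183.1 rad/s.  Crank-pin speed |V_A| = rω = 6.8655 m/s, perpendicular to OA.
Rod angle: sinφ = −(r/L) sinθ ⇒ φ = -16.585°; ω_rod = −rω cosθ/√(L²−r²sin²θ) = +16.567 rad/s.
V_P = V_A + ω_rod × AP, with AP = 0.0591 m along the rod.
Components: V_Px = −rω sinθ − a·ω_rod·sinφ = -6.2895 m/s;  V_Py = rω cosθ + a·ω_rod·cosφ = -1.0574 m/s.
|V_P| = √(V_Px² + V_Py²) = 6.3778 m/s.

6.38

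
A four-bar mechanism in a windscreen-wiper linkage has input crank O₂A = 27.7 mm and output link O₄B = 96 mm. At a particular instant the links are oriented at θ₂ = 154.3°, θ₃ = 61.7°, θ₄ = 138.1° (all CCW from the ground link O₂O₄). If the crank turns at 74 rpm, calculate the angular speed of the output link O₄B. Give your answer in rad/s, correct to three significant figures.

ω₂ = 7.749 rad/s (from 74 rpm).
Differentiating the loop-closure r₂e^{iθ₂}+r₃e^{iθ₃}=r₁+r₄e^{iθ₄} gives r₂ω₂e^{iθ₂}+r₃ω₃e^{iθ₃}=r₄ω₄e^{iθ₄}.
Eliminating the other unknown: ω₄ = r₂ω₂ sin(θ₂−θ₃) / [r₄ sin(θ₄−θ₃)].
Numerator sine = +0.99897; denominator sine = +0.97196.
Result = 0.0277·7.749·(+0.99897) / (0.096·(+0.97196)) = +2.2981 rad/s; magnitude 2.2981 rad/s.

2.30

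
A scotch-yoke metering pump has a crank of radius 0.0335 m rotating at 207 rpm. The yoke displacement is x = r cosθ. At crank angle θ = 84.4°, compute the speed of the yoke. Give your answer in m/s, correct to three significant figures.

0.723

ω = 21.68 rad/s (from 207 rpm).
x = r cosθ ⇒ ẋ = −rω sinθ.
|v| = rω|sinθ| = 0.0335·21.68·|sin 84.4°| = 0.72271 m/s.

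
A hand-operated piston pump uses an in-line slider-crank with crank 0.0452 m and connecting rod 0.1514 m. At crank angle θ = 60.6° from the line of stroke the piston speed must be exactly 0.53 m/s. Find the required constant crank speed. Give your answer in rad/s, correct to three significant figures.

11.7

For an in-line slider-crank, |v_piston| = rω|sinθ|·[1 + r cosθ/√(L² − r² sin²θ)].
With r = 0.0452 m, L = 0.1514 m, θ = 60.6°: the bracketed kinematic factor |dx/dθ| = 0.045356 m.
ω = v/|dx/dθ| = 0.53/0.045356 = 11.685 rad/s.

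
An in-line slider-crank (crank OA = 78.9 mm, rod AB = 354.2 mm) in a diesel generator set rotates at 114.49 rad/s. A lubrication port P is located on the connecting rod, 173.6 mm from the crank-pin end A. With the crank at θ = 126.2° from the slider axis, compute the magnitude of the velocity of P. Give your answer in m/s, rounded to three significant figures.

7.33

ω = 114.5 rad/s.  Crank-pin speed |V_A| = rω = 9.0333 m/s, perpendicular to OA.
Rod angle: sinφ = −(r/L) sinθ ⇒ φ = -10.355°; ω_rod = −rω cosθ/√(L²−r²sin²θ) = +15.312 rad/s.
V_P = V_A + ω_rod × AP, with AP = 0.1736 m along the rod.
Components: V_Px = −rω sinθ − a·ω_rod·sinφ = -6.8117 m/s;  V_Py = rω cosθ + a·ω_rod·cosφ = -2.7203 m/s.
|V_P| = √(V_Px² + V_Py²) = 7.3348 m/s.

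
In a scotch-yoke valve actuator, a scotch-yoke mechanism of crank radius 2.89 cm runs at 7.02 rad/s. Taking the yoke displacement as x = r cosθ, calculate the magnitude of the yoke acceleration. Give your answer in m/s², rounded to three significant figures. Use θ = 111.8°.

0.529

ω = 7.02 rad/s
x = r cosθ ⇒ ẍ = −rω² cosθ (ω constant).
|a| = rω²|cosθ| = 0.0289·(7.02)²·|cos 111.8°| = 0.5289 m/s².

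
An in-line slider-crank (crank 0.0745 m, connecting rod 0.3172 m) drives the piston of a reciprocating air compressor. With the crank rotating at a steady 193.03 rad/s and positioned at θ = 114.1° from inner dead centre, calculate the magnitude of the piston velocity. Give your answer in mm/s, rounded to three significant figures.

11800

ω = 193 rad/s
For an in-line slider-crank, x = r cosθ + √(L² − r² sin²θ), so v = −rω sinθ·[1 + r cosθ/√(L² − r² sin²θ)].
With r = 0.0745 m, L = 0.3172 m, θ = 114.1°: √(L² − r² sin²θ) = 0.30982 m.
v = −0.0745·193·0.91283·[1 + 0.0745·-0.40833/0.30982] = -11.838 m/s.
|v| = 11.838 m/s = 11838 mm/s.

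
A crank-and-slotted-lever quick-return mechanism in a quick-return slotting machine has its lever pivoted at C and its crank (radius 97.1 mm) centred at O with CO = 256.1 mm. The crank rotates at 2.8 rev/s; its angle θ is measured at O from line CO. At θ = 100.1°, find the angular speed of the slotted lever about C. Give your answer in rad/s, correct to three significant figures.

ω = 17.59 rad/s (from 2.8 rev/s).
Crank pin A relative to C: A = (d + r cosθ, r sinθ); lever angle φ = atan2(r sinθ, d + r cosθ).
Differentiating tanφ: φ̇ = rω(d cosθ + r)/(d² + r² + 2dr cosθ).
d² + r² + 2dr cosθ = |CA|² = 0.0662938 m²;  d cosθ + r = +0.052189 m.
|ω_lever| = |0.0971·17.59·+0.052189| / 0.0662938 = 1.3448 rad/s.

1.34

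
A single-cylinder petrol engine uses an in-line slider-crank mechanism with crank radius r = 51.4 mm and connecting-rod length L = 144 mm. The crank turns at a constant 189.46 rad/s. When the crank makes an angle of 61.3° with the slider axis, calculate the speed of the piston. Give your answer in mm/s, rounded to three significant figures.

ω = 189.5 rad/s
For an in-line slider-crank, x = r cosθ + √(L² − r² sin²θ), so v = −rω sinθ·[1 + r cosθ/√(L² − r² sin²θ)].
With r = 0.0514 m, L = 0.144 m, θ = 61.3°: √(L² − r² sin²θ) = 0.13676 m.
v = −0.0514·189.5·0.87715·[1 + 0.0514·0.48022/0.13676] = -10.084 m/s.
|v| = 10.084 m/s = 10084 mm/s.

10100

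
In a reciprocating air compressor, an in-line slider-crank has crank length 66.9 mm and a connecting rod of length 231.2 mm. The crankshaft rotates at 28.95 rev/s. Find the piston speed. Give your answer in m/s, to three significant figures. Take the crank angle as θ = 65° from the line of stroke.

12.4

ω = 2π·28.9 = 181.9 rad/s
For an in-line slider-crank, x = r cosθ + √(L² − r² sin²θ), so v = −rω sinθ·[1 + r cosθ/√(L² − r² sin²θ)].
With r = 0.0669 m, L = 0.2312 m, θ = 65°: √(L² − r² sin²θ) = 0.22311 m.
v = −0.0669·181.9·0.90631·[1 + 0.0669·0.42262/0.22311] = -12.426 m/s.
|v| = 12.426 m/s.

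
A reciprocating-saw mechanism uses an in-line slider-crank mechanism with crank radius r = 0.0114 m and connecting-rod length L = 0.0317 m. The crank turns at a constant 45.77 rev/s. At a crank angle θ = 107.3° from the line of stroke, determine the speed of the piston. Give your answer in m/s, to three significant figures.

2.77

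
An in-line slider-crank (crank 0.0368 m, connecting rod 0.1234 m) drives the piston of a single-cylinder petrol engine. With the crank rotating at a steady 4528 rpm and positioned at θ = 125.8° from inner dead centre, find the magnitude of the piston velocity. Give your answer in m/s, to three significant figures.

ω = 2π·4528/60 = 474.2 rad/s
For an in-line slider-crank, x = r cosθ + √(L² − r² sin²θ), so v = −rω sinθ·[1 + r cosθ/√(L² − r² sin²θ)].
With r = 0.0368 m, L = 0.1234 m, θ = 125.8°: √(L² − r² sin²θ) = 0.11974 m.
v = −0.0368·474.2·0.81106·[1 + 0.0368·-0.58496/0.11974] = -11.608 m/s.
|v| = 11.608 m/s.

11.6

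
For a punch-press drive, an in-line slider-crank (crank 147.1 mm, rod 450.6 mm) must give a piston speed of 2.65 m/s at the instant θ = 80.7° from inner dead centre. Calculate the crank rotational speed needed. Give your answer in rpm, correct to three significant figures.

For an in-line slider-crank, |v_piston| = rω|sinθ|·[1 + r cosθ/√(L² − r² sin²θ)].
With r = 0.1471 m, L = 0.4506 m, θ = 80.7°: the bracketed kinematic factor |dx/dθ| = 0.15326 m.
ω = v/|dx/dθ| = 2.65/0.15326 = 17.291 rad/s.
N = 60ω/(2π) = 165.12 rpm.

165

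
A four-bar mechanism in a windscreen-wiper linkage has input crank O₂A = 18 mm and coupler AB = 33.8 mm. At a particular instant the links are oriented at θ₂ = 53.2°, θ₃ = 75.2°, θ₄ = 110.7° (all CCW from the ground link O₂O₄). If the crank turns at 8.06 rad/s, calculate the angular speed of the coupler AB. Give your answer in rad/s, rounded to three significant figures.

6.23

ω₂ = 8.06 rad/s
Differentiating the loop-closure r₂e^{iθ₂}+r₃e^{iθ₃}=r₁+r₄e^{iθ₄} gives r₂ω₂e^{iθ₂}+r₃ω₃e^{iθ₃}=r₄ω₄e^{iθ₄}.
Eliminating the other unknown: ω₃ = r₂ω₂ sin(θ₄−θ₂) / [r₃ sin(θ₃−θ₄)].
Numerator sine = +0.84339; denominator sine = -0.58070.
Result = 0.018·8.06·(+0.84339) / (0.0338·(-0.58070)) = -6.234 rad/s; magnitude 6.234 rad/s.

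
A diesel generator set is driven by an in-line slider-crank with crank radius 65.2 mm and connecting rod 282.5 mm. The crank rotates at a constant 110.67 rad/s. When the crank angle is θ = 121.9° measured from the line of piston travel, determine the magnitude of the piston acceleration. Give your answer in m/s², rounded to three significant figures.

503

ω = 110.7 rad/s
x(θ) = r cosθ + √(L² − r² sin²θ); with ω constant, a = ω²·d²x/dθ².
d²x/dθ² = −r cosθ − r²(cos2θ)/√u − r⁴ sin²2θ/(4u^{3/2}),  u = L² − r² sin²θ = 0.0767423 m².
Substituting r = 0.0652 m, L = 0.2825 m, θ = 121.9°: d²x/dθ² = +0.041058 m.
a = ω²·d²x/dθ² = (110.7)²·(+0.041058) = +502.87 m/s²;  |a| = 502.87 m/s².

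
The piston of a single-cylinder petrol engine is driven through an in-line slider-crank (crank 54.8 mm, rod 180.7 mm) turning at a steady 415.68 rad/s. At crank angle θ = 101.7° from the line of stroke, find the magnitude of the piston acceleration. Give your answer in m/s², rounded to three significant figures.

4670

ω = 415.7 rad/s
x(θ) = r cosθ + √(L² − r² sin²θ); with ω constant, a = ω²·d²x/dθ².
d²x/dθ² = −r cosθ − r²(cos2θ)/√u − r⁴ sin²2θ/(4u^{3/2}),  u = L² − r² sin²θ = 0.0297729 m².
Substituting r = 0.0548 m, L = 0.1807 m, θ = 101.7°: d²x/dθ² = +0.027016 m.
a = ω²·d²x/dθ² = (415.7)²·(+0.027016) = +4668.1 m/s²;  |a| = 4668.1 m/s².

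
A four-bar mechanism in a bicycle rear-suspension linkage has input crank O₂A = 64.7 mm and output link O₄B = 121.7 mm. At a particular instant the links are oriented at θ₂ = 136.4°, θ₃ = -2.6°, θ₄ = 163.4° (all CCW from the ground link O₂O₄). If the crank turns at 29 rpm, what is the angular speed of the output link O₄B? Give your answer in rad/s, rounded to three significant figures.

ω₂ = 3.037 rad/s (from 29 rpm).
Differentiating the loop-closure r₂e^{iθ₂}+r₃e^{iθ₃}=r₁+r₄e^{iθ₄} gives r₂ω₂e^{iθ₂}+r₃ω₃e^{iθ₃}=r₄ω₄e^{iθ₄}.
Eliminating the other unknown: ω₄ = r₂ω₂ sin(θ₂−θ₃) / [r₄ sin(θ₄−θ₃)].
Numerator sine = +0.65606; denominator sine = +0.24192.
Result = 0.0647·3.037·(+0.65606) / (0.1217·(+0.24192)) = +4.3783 rad/s; magnitude 4.3783 rad/s.

4.38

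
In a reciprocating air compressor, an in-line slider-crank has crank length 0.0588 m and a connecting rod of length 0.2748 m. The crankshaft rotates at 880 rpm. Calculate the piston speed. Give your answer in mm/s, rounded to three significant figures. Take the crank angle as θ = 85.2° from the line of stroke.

5500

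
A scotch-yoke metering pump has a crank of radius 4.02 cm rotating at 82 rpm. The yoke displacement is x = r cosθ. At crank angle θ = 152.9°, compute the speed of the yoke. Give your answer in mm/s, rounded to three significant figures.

157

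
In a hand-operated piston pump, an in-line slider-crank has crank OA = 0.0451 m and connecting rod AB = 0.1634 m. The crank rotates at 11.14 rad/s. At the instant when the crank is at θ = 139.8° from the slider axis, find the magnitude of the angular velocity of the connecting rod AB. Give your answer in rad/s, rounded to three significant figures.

2.39

ω = 11.14 rad/s
The rod makes angle φ with the slider axis where L sinφ = r sinθ; differentiating, L cosφ·φ̇ = r ω cosθ.
L cosφ = √(L² − r² sin²θ) = 0.16079 m.
|ω_rod| = r ω |cosθ| / √(L² − r² sin²θ) = 0.0451·11.14·0.76380/0.16079 = 2.3867 rad/s.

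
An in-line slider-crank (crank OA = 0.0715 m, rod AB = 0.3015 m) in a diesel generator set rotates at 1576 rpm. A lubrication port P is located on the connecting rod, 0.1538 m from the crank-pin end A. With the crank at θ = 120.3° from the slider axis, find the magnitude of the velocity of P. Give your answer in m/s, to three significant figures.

9.99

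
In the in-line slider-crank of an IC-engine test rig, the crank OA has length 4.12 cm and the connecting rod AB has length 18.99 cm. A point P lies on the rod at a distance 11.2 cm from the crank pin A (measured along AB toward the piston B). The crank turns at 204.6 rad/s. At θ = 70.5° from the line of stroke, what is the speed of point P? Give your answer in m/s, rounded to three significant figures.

ω = 204.6 rad/s.  Crank-pin speed |V_A| = rω = 8.4295 m/s, perpendicular to OA.
Rod angle: sinφ = −(r/L) sinθ ⇒ φ = -11.801°; ω_rod = −rω cosθ/√(L²−r²sin²θ) = -15.137 rad/s.
V_P = V_A + ω_rod × AP, with AP = 0.112 m along the rod.
Components: V_Px = −rω sinθ − a·ω_rod·sinφ = -8.2927 m/s;  V_Py = rω cosθ + a·ω_rod·cosφ = +1.1543 m/s.
|V_P| = √(V_Px² + V_Py²) = 8.3727 m/s.

8.37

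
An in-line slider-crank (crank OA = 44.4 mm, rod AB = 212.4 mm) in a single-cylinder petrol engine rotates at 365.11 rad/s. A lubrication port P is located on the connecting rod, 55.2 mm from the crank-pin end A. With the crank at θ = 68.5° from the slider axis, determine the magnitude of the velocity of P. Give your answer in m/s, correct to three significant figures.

ω = 365.1 rad/s.  Crank-pin speed |V_A| = rω = 16.211 m/s, perpendicular to OA.
Rod angle: sinφ = −(r/L) sinθ ⇒ φ = -11.215°; ω_rod = −rω cosθ/√(L²−r²sin²θ) = -28.517 rad/s.
V_P = V_A + ω_rod × AP, with AP = 0.0552 m along the rod.
Components: V_Px = −rω sinθ − a·ω_rod·sinφ = -15.389 m/s;  V_Py = rω cosθ + a·ω_rod·cosφ = +4.3972 m/s.
|V_P| = √(V_Px² + V_Py²) = 16.005 m/s.

16.0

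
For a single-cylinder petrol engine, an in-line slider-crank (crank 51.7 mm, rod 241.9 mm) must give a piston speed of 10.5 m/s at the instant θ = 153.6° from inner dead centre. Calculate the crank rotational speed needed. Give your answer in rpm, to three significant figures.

For an in-line slider-crank, |v_piston| = rω|sinθ|·[1 + r cosθ/√(L² − r² sin²θ)].
With r = 0.0517 m, L = 0.2419 m, θ = 153.6°: the bracketed kinematic factor |dx/dθ| = 0.018567 m.
ω = v/|dx/dθ| = 10.5/0.018567 = 565.52 rad/s.
N = 60ω/(2π) = 5400.3 rpm.

5400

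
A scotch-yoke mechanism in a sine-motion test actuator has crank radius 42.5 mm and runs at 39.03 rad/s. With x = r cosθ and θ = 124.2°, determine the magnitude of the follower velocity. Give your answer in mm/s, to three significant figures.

1370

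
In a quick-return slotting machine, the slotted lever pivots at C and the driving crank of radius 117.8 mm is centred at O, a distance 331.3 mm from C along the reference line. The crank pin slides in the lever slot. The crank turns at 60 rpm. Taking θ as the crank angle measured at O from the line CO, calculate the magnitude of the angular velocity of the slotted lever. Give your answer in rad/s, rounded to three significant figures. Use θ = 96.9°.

0.505

ω = 6.283 rad/s (from 60 rpm).
Crank pin A relative to C: A = (d + r cosθ, r sinθ); lever angle φ = atan2(r sinθ, d + r cosθ).
Differentiating tanφ: φ̇ = rω(d cosθ + r)/(d² + r² + 2dr cosθ).
d² + r² + 2dr cosθ = |CA|² = 0.114259 m²;  d cosθ + r = +0.077999 m.
|ω_lever| = |0.1178·6.283·+0.077999| / 0.114259 = 0.50527 rad/s.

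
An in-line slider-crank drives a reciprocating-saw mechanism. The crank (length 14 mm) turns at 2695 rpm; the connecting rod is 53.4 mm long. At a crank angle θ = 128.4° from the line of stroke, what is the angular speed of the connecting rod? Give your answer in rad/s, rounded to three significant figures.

47.0

ω = 282.2 rad/s (converted from 2695 rpm).
The rod makes angle φ with the slider axis where L sinφ = r sinθ; differentiating, L cosφ·φ̇ = r ω cosθ.
L cosφ = √(L² − r² sin²θ) = 0.052261 m.
|ω_rod| = r ω |cosθ| / √(L² − r² sin²θ) = 0.014·282.2·0.62115/0.052261 = 46.961 rad/s.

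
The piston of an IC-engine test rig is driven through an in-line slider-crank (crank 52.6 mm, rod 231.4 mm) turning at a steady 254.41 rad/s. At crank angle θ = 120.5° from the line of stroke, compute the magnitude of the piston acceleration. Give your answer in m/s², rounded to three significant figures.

2100

ω = 254.4 rad/s
x(θ) = r cosθ + √(L² − r² sin²θ); with ω constant, a = ω²·d²x/dθ².
d²x/dθ² = −r cosθ − r²(cos2θ)/√u − r⁴ sin²2θ/(4u^{3/2}),  u = L² − r² sin²θ = 0.0514919 m².
Substituting r = 0.0526 m, L = 0.2314 m, θ = 120.5°: d²x/dθ² = +0.032482 m.
a = ω²·d²x/dθ² = (254.4)²·(+0.032482) = +2102.4 m/s²;  |a| = 2102.4 m/s².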